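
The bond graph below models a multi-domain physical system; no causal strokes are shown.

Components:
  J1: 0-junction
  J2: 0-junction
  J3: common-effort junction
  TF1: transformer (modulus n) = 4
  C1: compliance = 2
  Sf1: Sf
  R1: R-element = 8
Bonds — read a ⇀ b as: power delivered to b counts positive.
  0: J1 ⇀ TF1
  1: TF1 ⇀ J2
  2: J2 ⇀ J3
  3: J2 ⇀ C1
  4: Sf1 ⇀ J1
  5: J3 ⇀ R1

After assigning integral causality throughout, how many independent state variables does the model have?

b4 →Sf1  (Sf1 (Sf) sets flow on bond)
b0 →J1  (closing 0-jn rule on J1)
b1 →TF1  (TF1 one-in-one-out from 0)
b3 →J2  (C1 integral (e out))
b2 →J3  (J2: bond 3 brought effort, rest push out)
b5 →R1  (J3: bond 2 brought effort, rest push out)

1  (C1 all integral)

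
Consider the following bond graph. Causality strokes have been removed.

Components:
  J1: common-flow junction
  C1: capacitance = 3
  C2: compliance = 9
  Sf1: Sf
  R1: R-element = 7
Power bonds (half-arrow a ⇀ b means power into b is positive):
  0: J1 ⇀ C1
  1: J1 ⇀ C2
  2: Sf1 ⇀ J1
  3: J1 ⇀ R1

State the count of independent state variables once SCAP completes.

2  (C1, C2 all integral)

b2 →Sf1  (source Sf1 imposes f)
b0 →J1  (J1: bond 2 brought flow, rest push out)
b1 →J1  (J1: bond 2 brought flow, rest push out)
b3 →J1  (J1: bond 2 brought flow, rest push out)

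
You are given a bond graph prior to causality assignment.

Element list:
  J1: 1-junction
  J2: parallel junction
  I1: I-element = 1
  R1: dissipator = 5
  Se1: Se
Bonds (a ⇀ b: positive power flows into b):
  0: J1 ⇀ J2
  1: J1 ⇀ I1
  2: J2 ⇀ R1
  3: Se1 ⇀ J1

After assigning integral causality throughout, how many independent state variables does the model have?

1  (I1 all integral)

bond 3 →J1  (Se1 (Se) sets effort on bond)
bond 1 →I1  (I1 integral (f out))
bond 0 →J1  (J1 flow already set via bond 1)
bond 2 →J2  (J2 needs exactly one e-in)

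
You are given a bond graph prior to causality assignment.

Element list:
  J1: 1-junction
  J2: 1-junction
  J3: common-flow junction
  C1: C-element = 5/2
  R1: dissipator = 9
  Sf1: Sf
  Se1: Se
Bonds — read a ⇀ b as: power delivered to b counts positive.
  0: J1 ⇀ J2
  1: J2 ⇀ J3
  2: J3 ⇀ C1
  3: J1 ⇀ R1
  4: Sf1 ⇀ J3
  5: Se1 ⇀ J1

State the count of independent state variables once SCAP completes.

1  (C1 all integral)

bond 4 stroke→Sf1  (source Sf1 imposes f)
bond 5 stroke→J1  (Se1 (Se) sets effort on bond)
bond 1 stroke→J3  (J3 flow already set via bond 4)
bond 2 stroke→J3  (J3: bond 4 brought flow, rest push out)
bond 0 stroke→J2  (J2: bond 1 brought flow, rest push out)
bond 3 stroke→J1  (1-jn J1 has f-setter on 0)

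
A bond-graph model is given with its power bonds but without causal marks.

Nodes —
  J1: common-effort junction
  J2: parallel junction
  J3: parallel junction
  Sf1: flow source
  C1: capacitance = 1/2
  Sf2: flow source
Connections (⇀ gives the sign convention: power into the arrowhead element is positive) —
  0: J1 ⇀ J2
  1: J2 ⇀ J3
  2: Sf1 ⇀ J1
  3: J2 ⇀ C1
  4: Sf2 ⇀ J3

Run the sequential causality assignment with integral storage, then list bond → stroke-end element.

bond 2 |Sf1  (Sf1 fixes flow; stroke at Sf1)
bond 4 |Sf2  (Sf2: flow source, stroke at near end)
bond 0 |J1  (J1: last free bond brings effort in)
bond 1 |J3  (only one effort-in slot at J3)
bond 3 |J2  (J2: last free bond brings effort in)

b0 |J1
b1 |J3
b2 |Sf1
b3 |J2
b4 |Sf2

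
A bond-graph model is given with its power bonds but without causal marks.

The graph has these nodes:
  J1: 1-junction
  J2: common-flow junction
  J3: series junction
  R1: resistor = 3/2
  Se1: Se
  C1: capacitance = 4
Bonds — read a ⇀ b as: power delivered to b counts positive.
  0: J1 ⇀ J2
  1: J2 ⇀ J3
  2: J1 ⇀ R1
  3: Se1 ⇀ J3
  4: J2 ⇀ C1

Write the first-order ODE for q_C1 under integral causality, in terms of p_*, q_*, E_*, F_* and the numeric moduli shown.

β3 stroke→J3  (source Se1 imposes e)
β1 stroke→J2  (only one flow-in slot at J3)
β4 stroke→J2  (prefer integral on C1)
β0 stroke→J1  (only one flow-in slot at J2)
β2 stroke→R1  (closing 1-jn rule on J1)

dq_C1/dt = 2*E_Se1/3 - q_C1/6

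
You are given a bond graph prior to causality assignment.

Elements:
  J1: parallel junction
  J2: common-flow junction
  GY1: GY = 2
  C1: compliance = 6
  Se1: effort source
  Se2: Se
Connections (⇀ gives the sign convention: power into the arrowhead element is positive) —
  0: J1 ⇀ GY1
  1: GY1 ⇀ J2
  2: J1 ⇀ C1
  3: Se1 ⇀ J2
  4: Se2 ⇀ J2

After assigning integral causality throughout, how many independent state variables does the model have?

β3 stroke at J2  (Se1 fixes effort; stroke away)
β4 stroke at J2  (Se2: effort source, stroke at far end)
β1 stroke at GY1  (J2: last free bond brings flow in)
β0 stroke at GY1  (GY1: gyrator matches bond 1)
β2 stroke at J1  (closing 0-jn rule on J1)

1  (C1 all integral)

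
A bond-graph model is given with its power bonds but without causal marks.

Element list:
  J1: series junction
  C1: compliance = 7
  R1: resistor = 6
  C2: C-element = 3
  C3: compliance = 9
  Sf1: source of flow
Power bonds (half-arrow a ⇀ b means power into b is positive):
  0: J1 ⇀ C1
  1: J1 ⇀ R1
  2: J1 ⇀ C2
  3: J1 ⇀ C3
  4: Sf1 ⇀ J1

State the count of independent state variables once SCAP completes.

3  (C1, C2, C3 all integral)

bond 4 →Sf1  (Sf1 (Sf) sets flow on bond)
bond 0 →J1  (common-f at J1 fixed by 4)
bond 1 →J1  (1-jn J1 has f-setter on 4)
bond 2 →J1  (common-f at J1 fixed by 4)
bond 3 →J1  (common-f at J1 fixed by 4)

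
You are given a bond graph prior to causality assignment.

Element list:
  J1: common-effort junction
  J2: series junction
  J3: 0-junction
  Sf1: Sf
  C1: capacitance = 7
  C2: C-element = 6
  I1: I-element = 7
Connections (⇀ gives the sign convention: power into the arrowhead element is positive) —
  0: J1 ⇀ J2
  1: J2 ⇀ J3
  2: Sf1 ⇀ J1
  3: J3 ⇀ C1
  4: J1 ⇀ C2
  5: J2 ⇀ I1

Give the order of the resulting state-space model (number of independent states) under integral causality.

3  (C1, C2, I1 all integral)

bond 2 stroke→Sf1  (Sf1 (Sf) sets flow on bond)
bond 3 stroke→J3  (C1 integral (e out))
bond 1 stroke→J2  (J3 effort already set via bond 3)
bond 4 stroke→J1  (prefer integral on C2)
bond 0 stroke→J2  (J1: bond 4 brought effort, rest push out)
bond 5 stroke→I1  (closing 1-jn rule on J2)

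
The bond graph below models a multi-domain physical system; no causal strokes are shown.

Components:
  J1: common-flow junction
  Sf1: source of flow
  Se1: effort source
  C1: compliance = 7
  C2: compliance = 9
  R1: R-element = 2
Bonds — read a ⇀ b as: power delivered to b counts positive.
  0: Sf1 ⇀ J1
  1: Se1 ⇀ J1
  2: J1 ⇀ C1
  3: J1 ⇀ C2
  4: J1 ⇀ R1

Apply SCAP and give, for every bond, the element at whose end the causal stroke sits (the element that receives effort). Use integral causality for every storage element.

b0 stroke→Sf1
b1 stroke→J1
b2 stroke→J1
b3 stroke→J1
b4 stroke→J1

#0 stroke at Sf1  (Sf1 fixes flow; stroke at Sf1)
#1 stroke at J1  (Se1: effort source, stroke at far end)
#2 stroke at J1  (1-jn J1 has f-setter on 0)
#3 stroke at J1  (J1: bond 0 brought flow, rest push out)
#4 stroke at J1  (J1: bond 0 brought flow, rest push out)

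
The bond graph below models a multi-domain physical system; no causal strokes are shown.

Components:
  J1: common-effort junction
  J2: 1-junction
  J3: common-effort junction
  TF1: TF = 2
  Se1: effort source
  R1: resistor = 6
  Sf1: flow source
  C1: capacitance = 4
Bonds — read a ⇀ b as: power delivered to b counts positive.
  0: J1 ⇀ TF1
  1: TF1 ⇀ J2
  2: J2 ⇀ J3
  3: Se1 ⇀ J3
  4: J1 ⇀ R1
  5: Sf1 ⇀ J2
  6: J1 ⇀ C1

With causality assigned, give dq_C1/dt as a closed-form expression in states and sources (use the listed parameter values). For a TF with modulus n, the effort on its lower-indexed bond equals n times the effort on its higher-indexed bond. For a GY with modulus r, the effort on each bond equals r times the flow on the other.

dq_C1/dt = -F_Sf1/2 - q_C1/24

#3 stroke→J3  (source Se1 imposes e)
#5 stroke→Sf1  (Sf1 fixes flow; stroke at Sf1)
#1 stroke→J2  (1-jn J2 has f-setter on 5)
#2 stroke→J2  (J2: bond 5 brought flow, rest push out)
#0 stroke→TF1  (through TF1, causality passes straight; one stroke at TF1)
#6 stroke→J1  (C1: C, integral causality)
#4 stroke→R1  (0-jn J1 has e-setter on 6)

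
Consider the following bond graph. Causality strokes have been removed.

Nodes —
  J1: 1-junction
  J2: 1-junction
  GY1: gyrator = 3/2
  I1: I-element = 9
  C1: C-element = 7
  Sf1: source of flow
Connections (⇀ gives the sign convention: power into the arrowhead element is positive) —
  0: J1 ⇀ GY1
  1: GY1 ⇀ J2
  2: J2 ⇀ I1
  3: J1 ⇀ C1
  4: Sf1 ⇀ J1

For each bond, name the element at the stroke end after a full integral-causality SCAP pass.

β4 |Sf1  (source Sf1 imposes f)
β0 |J1  (1-jn J1 has f-setter on 4)
β3 |J1  (J1: bond 4 brought flow, rest push out)
β1 |J2  (GY GY1: same side as bond 0)
β2 |I1  (only one flow-in slot at J2)

b0 stroke→J1
b1 stroke→J2
b2 stroke→I1
b3 stroke→J1
b4 stroke→Sf1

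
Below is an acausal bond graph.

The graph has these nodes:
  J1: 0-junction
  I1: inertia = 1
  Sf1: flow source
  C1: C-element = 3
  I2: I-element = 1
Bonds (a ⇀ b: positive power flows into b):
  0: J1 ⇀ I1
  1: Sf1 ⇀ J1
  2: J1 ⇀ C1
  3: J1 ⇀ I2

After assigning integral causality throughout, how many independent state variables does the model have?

3  (C1, I1, I2 all integral)

b1 →Sf1  (source Sf1 imposes f)
b0 →I1  (I1 integral (f out))
b2 →J1  (C1 outputs effort q/C1)
b3 →I2  (J1 effort already set via bond 2)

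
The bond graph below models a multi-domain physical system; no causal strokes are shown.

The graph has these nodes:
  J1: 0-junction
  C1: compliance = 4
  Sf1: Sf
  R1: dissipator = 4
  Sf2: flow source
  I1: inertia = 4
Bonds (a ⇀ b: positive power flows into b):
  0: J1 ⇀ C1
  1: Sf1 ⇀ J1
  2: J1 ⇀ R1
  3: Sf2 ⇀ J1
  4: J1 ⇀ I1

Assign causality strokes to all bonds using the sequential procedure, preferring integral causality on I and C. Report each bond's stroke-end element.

#1 stroke→Sf1  (source Sf1 imposes f)
#3 stroke→Sf2  (source Sf2 imposes f)
#0 stroke→J1  (prefer integral on C1)
#2 stroke→R1  (0-jn J1 has e-setter on 0)
#4 stroke→I1  (J1: bond 0 brought effort, rest push out)

b0 stroke→J1
b1 stroke→Sf1
b2 stroke→R1
b3 stroke→Sf2
b4 stroke→I1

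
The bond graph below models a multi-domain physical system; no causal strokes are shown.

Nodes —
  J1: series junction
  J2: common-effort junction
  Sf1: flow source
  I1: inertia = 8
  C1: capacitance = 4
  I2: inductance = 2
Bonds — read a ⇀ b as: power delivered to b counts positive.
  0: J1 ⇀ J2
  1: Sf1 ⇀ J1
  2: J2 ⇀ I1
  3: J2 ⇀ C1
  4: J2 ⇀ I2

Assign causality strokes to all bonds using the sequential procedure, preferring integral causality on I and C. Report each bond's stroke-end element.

#1 stroke at Sf1  (Sf1: flow source, stroke at near end)
#0 stroke at J1  (common-f at J1 fixed by 1)
#2 stroke at I1  (I1 integral (f out))
#3 stroke at J2  (prefer integral on C1)
#4 stroke at I2  (0-jn J2 has e-setter on 3)

b0 |J1
b1 |Sf1
b2 |I1
b3 |J2
b4 |I2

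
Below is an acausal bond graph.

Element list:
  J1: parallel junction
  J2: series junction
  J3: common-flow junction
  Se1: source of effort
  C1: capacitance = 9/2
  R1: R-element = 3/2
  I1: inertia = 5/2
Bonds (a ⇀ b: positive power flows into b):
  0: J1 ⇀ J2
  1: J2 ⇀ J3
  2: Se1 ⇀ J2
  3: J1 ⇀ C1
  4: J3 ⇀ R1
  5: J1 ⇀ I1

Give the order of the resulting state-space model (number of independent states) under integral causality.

β2 |J2  (Se1 fixes effort; stroke away)
β3 |J1  (C1: C, integral causality)
β0 |J2  (0-jn J1 has e-setter on 3)
β5 |I1  (0-jn J1 has e-setter on 3)
β1 |J3  (closing 1-jn rule on J2)
β4 |R1  (only one flow-in slot at J3)

2  (C1, I1 all integral)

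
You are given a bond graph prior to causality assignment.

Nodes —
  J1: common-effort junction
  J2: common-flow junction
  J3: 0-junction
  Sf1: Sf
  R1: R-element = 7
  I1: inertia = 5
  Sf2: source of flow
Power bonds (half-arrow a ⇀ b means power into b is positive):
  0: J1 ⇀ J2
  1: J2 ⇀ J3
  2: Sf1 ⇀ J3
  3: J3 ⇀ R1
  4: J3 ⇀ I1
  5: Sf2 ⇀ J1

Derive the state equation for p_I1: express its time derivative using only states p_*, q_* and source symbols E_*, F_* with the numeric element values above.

β2 →Sf1  (Sf1: flow source, stroke at near end)
β5 →Sf2  (Sf2: flow source, stroke at near end)
β0 →J1  (only one effort-in slot at J1)
β1 →J2  (common-f at J2 fixed by 0)
β4 →I1  (prefer integral on I1)
β3 →J3  (only one effort-in slot at J3)

dp_I1/dt = 7*F_Sf1 + 7*F_Sf2 - 7*p_I1/5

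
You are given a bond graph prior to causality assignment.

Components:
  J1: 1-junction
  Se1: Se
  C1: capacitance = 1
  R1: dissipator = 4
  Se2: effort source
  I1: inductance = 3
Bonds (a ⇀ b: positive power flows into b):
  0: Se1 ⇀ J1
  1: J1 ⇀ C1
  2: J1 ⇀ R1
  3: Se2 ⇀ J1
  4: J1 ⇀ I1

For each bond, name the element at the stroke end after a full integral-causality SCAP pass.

b0 stroke→J1
b1 stroke→J1
b2 stroke→J1
b3 stroke→J1
b4 stroke→I1

#0 stroke at J1  (source Se1 imposes e)
#3 stroke at J1  (Se2 (Se) sets effort on bond)
#1 stroke at J1  (prefer integral on C1)
#4 stroke at I1  (prefer integral on I1)
#2 stroke at J1  (J1: bond 4 brought flow, rest push out)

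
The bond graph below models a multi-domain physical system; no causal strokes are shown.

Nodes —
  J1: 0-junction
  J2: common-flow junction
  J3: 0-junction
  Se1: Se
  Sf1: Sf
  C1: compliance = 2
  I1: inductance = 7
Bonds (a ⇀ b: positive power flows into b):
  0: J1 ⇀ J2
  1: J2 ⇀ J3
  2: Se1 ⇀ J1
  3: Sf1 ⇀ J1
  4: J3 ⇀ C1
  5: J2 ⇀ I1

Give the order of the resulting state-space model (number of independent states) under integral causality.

bond 2 stroke at J1  (Se1 (Se) sets effort on bond)
bond 3 stroke at Sf1  (Sf1 fixes flow; stroke at Sf1)
bond 0 stroke at J2  (common-e at J1 fixed by 2)
bond 4 stroke at J3  (C1: C, integral causality)
bond 1 stroke at J2  (common-e at J3 fixed by 4)
bond 5 stroke at I1  (J2: last free bond brings flow in)

2  (C1, I1 all integral)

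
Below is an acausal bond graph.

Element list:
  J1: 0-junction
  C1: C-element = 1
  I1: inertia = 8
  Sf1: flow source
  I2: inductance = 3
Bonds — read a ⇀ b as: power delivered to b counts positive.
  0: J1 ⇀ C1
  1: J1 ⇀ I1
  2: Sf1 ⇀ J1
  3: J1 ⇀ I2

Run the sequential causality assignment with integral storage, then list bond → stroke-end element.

bond 0 stroke→J1
bond 1 stroke→I1
bond 2 stroke→Sf1
bond 3 stroke→I2

bond 2 stroke→Sf1  (Sf1 fixes flow; stroke at Sf1)
bond 0 stroke→J1  (prefer integral on C1)
bond 1 stroke→I1  (J1: bond 0 brought effort, rest push out)
bond 3 stroke→I2  (J1 effort already set via bond 0)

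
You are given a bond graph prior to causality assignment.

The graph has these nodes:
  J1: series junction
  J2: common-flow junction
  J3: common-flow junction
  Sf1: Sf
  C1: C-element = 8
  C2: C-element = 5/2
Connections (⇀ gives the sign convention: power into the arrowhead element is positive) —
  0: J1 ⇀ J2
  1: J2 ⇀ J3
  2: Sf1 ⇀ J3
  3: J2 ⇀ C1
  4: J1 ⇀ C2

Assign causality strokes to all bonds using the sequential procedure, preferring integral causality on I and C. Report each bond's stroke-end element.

#0 stroke→J2
#1 stroke→J3
#2 stroke→Sf1
#3 stroke→J2
#4 stroke→J1

bond 2 stroke→Sf1  (Sf1 fixes flow; stroke at Sf1)
bond 1 stroke→J3  (J3 flow already set via bond 2)
bond 0 stroke→J2  (J2: bond 1 brought flow, rest push out)
bond 3 stroke→J2  (1-jn J2 has f-setter on 1)
bond 4 stroke→J1  (J1: bond 0 brought flow, rest push out)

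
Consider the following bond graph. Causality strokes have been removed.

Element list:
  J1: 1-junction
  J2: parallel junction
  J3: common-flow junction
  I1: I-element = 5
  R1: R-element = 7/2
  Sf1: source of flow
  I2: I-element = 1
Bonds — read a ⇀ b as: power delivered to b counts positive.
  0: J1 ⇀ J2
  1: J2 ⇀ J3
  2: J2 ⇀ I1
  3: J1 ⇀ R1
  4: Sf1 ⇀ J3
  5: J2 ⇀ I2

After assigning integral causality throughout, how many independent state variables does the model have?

#4 stroke at Sf1  (Sf1 (Sf) sets flow on bond)
#1 stroke at J3  (1-jn J3 has f-setter on 4)
#2 stroke at I1  (prefer integral on I1)
#5 stroke at I2  (prefer integral on I2)
#0 stroke at J2  (only one effort-in slot at J2)
#3 stroke at J1  (J1: bond 0 brought flow, rest push out)

2  (I1, I2 all integral)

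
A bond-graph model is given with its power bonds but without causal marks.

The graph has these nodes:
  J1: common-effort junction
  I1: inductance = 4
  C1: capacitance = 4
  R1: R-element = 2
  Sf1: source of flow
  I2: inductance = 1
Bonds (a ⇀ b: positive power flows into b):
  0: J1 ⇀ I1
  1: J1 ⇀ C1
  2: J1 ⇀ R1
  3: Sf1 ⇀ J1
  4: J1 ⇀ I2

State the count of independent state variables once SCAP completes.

3  (C1, I1, I2 all integral)

#3 |Sf1  (Sf1 (Sf) sets flow on bond)
#0 |I1  (I1: I, integral causality)
#1 |J1  (prefer integral on C1)
#2 |R1  (J1: bond 1 brought effort, rest push out)
#4 |I2  (J1 effort already set via bond 1)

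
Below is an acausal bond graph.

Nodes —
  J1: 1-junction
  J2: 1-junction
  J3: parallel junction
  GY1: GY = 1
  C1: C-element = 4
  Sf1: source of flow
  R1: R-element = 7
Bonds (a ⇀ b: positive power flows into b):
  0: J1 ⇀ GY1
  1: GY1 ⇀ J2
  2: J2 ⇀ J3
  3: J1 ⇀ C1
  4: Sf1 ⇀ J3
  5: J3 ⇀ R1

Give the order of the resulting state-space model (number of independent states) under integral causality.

b4 stroke→Sf1  (source Sf1 imposes f)
b3 stroke→J1  (C1 integral (e out))
b0 stroke→GY1  (J1 needs exactly one f-in)
b1 stroke→GY1  (GY GY1: same side as bond 0)
b2 stroke→J2  (J2 flow already set via bond 1)
b5 stroke→J3  (closing 0-jn rule on J3)

1  (C1 all integral)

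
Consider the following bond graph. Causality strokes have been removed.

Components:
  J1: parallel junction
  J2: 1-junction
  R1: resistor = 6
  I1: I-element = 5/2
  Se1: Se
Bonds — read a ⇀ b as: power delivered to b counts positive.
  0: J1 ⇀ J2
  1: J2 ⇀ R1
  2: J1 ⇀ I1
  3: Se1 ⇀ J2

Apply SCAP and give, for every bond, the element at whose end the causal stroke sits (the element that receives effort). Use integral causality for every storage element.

β3 →J2  (Se1 (Se) sets effort on bond)
β2 →I1  (I1 integral (f out))
β0 →J1  (J1 needs exactly one e-in)
β1 →J2  (J2 flow already set via bond 0)

bond 0 →J1
bond 1 →J2
bond 2 →I1
bond 3 →J2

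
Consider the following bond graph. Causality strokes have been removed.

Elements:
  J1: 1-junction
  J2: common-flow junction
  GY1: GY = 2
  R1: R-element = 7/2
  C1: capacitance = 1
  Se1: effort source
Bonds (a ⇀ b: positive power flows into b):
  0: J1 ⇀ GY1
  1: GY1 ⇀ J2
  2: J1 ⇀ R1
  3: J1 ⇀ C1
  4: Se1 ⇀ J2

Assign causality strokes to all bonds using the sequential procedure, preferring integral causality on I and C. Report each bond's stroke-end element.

bond 0 stroke→GY1
bond 1 stroke→GY1
bond 2 stroke→J1
bond 3 stroke→J1
bond 4 stroke→J2

b4 |J2  (Se1 fixes effort; stroke away)
b1 |GY1  (closing 1-jn rule on J2)
b0 |GY1  (GY1 both-in/both-out from 1)
b2 |J1  (J1 flow already set via bond 0)
b3 |J1  (common-f at J1 fixed by 0)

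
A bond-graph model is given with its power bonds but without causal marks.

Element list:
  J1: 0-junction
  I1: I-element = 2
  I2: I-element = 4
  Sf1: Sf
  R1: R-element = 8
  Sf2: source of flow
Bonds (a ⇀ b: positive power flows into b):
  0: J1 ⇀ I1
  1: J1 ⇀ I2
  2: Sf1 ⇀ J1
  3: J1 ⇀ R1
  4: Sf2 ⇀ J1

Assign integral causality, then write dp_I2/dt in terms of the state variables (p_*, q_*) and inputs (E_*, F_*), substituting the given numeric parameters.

b2 |Sf1  (Sf1 (Sf) sets flow on bond)
b4 |Sf2  (Sf2: flow source, stroke at near end)
b0 |I1  (prefer integral on I1)
b1 |I2  (I2 outputs flow p/I2)
b3 |J1  (J1 needs exactly one e-in)

dp_I2/dt = 8*F_Sf1 + 8*F_Sf2 - 4*p_I1 - 2*p_I2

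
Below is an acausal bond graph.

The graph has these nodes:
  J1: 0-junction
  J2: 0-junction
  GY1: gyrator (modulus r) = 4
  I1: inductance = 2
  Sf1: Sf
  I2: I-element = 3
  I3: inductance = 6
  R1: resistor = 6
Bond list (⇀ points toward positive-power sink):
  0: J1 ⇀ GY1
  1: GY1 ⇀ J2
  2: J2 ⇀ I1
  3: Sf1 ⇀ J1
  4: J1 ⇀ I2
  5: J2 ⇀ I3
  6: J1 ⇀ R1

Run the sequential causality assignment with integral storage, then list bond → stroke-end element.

β0 |J1
β1 |J2
β2 |I1
β3 |Sf1
β4 |I2
β5 |I3
β6 |R1

#3 →Sf1  (Sf1 fixes flow; stroke at Sf1)
#2 →I1  (I1: I, integral causality)
#4 →I2  (prefer integral on I2)
#5 →I3  (I3 outputs flow p/I3)
#1 →J2  (closing 0-jn rule on J2)
#0 →J1  (GY1: gyrator matches bond 1)
#6 →R1  (J1 effort already set via bond 0)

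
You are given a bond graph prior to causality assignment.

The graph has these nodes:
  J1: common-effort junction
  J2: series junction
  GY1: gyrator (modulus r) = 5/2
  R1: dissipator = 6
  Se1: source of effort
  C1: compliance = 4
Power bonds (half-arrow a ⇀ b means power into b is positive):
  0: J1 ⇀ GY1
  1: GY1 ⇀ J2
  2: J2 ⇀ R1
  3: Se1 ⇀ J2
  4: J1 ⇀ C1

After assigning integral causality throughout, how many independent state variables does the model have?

b3 stroke→J2  (Se1 (Se) sets effort on bond)
b4 stroke→J1  (C1: C, integral causality)
b0 stroke→GY1  (J1 effort already set via bond 4)
b1 stroke→GY1  (GY1: gyrator matches bond 0)
b2 stroke→J2  (common-f at J2 fixed by 1)

1  (C1 all integral)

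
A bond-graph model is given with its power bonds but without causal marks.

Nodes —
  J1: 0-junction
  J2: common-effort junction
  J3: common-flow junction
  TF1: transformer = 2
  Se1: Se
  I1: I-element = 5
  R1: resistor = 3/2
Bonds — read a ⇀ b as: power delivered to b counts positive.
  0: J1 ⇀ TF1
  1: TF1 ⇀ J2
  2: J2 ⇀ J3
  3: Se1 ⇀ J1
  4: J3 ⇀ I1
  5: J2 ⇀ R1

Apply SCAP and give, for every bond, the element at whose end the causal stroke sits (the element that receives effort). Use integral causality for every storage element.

b3 stroke→J1  (Se1 (Se) sets effort on bond)
b0 stroke→TF1  (0-jn J1 has e-setter on 3)
b1 stroke→J2  (TF TF1: opposite of bond 0)
b2 stroke→J3  (J2 effort already set via bond 1)
b5 stroke→R1  (common-e at J2 fixed by 1)
b4 stroke→I1  (J3: last free bond brings flow in)

β0 stroke at TF1
β1 stroke at J2
β2 stroke at J3
β3 stroke at J1
β4 stroke at I1
β5 stroke at R1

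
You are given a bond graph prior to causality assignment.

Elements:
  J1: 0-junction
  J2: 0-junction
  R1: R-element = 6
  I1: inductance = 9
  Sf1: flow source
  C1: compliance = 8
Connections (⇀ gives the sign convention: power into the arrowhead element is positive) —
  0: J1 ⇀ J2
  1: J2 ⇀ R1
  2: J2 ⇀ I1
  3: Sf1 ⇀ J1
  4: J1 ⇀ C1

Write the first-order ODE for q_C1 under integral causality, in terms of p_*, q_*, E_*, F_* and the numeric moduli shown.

#3 →Sf1  (Sf1 fixes flow; stroke at Sf1)
#2 →I1  (I1: I, integral causality)
#4 →J1  (C1 outputs effort q/C1)
#0 →J2  (J1: bond 4 brought effort, rest push out)
#1 →R1  (0-jn J2 has e-setter on 0)

dq_C1/dt = F_Sf1 - p_I1/9 - q_C1/48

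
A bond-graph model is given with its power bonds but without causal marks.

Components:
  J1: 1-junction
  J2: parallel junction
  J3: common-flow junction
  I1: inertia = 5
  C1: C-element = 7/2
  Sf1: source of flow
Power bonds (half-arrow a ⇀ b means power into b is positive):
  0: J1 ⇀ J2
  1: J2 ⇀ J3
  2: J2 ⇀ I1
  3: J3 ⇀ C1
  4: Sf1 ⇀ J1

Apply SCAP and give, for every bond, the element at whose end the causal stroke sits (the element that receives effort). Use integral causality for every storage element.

bond 4 stroke at Sf1  (Sf1 fixes flow; stroke at Sf1)
bond 0 stroke at J1  (J1: bond 4 brought flow, rest push out)
bond 2 stroke at I1  (I1: I, integral causality)
bond 1 stroke at J2  (J2: last free bond brings effort in)
bond 3 stroke at J3  (J3 flow already set via bond 1)

bond 0 |J1
bond 1 |J2
bond 2 |I1
bond 3 |J3
bond 4 |Sf1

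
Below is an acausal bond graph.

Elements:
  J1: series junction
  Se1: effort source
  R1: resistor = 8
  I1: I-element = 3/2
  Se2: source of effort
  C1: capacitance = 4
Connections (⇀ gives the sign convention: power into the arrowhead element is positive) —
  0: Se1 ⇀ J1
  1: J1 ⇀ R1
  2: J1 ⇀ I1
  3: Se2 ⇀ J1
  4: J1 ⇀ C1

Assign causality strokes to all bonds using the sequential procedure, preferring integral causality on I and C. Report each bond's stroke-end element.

#0 stroke→J1
#1 stroke→J1
#2 stroke→I1
#3 stroke→J1
#4 stroke→J1

#0 |J1  (Se1: effort source, stroke at far end)
#3 |J1  (Se2 (Se) sets effort on bond)
#2 |I1  (I1 outputs flow p/I1)
#1 |J1  (1-jn J1 has f-setter on 2)
#4 |J1  (1-jn J1 has f-setter on 2)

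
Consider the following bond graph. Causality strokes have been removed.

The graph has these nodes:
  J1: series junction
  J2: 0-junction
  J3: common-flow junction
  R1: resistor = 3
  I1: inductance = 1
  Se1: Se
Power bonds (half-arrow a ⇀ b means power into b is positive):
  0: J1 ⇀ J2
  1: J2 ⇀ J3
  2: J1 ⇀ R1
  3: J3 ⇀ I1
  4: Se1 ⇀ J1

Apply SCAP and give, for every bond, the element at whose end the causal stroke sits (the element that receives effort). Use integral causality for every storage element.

b4 stroke at J1  (Se1 (Se) sets effort on bond)
b3 stroke at I1  (I1: I, integral causality)
b1 stroke at J3  (1-jn J3 has f-setter on 3)
b0 stroke at J2  (closing 0-jn rule on J2)
b2 stroke at J1  (common-f at J1 fixed by 0)

b0 →J2
b1 →J3
b2 →J1
b3 →I1
b4 →J1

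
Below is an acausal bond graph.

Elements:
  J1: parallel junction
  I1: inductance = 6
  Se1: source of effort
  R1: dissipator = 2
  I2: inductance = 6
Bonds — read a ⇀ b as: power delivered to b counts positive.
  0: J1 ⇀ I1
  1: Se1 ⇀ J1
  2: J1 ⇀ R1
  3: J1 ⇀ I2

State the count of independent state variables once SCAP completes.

2  (I1, I2 all integral)

b1 stroke→J1  (Se1 (Se) sets effort on bond)
b0 stroke→I1  (J1 effort already set via bond 1)
b2 stroke→R1  (0-jn J1 has e-setter on 1)
b3 stroke→I2  (common-e at J1 fixed by 1)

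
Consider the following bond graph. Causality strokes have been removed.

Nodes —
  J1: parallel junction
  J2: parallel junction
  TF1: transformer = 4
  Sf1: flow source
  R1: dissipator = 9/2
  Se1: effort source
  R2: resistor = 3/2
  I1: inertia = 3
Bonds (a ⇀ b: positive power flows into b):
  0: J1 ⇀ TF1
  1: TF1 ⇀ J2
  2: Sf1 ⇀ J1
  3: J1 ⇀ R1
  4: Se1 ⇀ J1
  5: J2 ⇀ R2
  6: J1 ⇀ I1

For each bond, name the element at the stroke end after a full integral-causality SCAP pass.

b2 |Sf1  (Sf1: flow source, stroke at near end)
b4 |J1  (source Se1 imposes e)
b0 |TF1  (common-e at J1 fixed by 4)
b3 |R1  (0-jn J1 has e-setter on 4)
b6 |I1  (0-jn J1 has e-setter on 4)
b1 |J2  (through TF1, causality passes straight; one stroke at TF1)
b5 |R2  (J2: bond 1 brought effort, rest push out)

#0 stroke at TF1
#1 stroke at J2
#2 stroke at Sf1
#3 stroke at R1
#4 stroke at J1
#5 stroke at R2
#6 stroke at I1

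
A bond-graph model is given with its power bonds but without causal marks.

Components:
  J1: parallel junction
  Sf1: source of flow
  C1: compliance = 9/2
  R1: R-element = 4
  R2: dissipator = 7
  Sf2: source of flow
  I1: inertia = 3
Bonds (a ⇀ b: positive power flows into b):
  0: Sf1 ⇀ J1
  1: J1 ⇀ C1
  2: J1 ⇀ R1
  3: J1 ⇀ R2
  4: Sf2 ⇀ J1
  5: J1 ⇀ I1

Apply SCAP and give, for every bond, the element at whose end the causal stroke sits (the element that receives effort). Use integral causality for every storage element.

b0 stroke at Sf1  (Sf1: flow source, stroke at near end)
b4 stroke at Sf2  (Sf2 fixes flow; stroke at Sf2)
b1 stroke at J1  (C1: C, integral causality)
b2 stroke at R1  (J1: bond 1 brought effort, rest push out)
b3 stroke at R2  (J1: bond 1 brought effort, rest push out)
b5 stroke at I1  (common-e at J1 fixed by 1)

bond 0 →Sf1
bond 1 →J1
bond 2 →R1
bond 3 →R2
bond 4 →Sf2
bond 5 →I1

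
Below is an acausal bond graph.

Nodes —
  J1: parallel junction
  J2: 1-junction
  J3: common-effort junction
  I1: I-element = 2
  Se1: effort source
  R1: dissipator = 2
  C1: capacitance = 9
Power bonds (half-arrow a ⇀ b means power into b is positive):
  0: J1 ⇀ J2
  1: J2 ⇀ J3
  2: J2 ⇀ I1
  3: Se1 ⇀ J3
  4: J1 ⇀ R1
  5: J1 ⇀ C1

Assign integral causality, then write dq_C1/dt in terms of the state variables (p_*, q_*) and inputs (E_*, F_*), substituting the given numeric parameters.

#3 |J3  (source Se1 imposes e)
#1 |J2  (common-e at J3 fixed by 3)
#2 |I1  (I1 outputs flow p/I1)
#0 |J2  (1-jn J2 has f-setter on 2)
#5 |J1  (prefer integral on C1)
#4 |R1  (J1 effort already set via bond 5)

dq_C1/dt = -p_I1/2 - q_C1/18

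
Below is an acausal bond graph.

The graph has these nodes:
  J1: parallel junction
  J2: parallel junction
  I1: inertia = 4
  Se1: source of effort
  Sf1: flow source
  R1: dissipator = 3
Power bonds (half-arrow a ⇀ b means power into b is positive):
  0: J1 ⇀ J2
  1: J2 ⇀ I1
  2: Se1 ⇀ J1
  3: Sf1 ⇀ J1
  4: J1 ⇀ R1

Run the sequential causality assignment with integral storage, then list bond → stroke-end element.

bond 0 stroke at J2
bond 1 stroke at I1
bond 2 stroke at J1
bond 3 stroke at Sf1
bond 4 stroke at R1

b2 stroke at J1  (Se1 fixes effort; stroke away)
b3 stroke at Sf1  (Sf1 fixes flow; stroke at Sf1)
b0 stroke at J2  (0-jn J1 has e-setter on 2)
b4 stroke at R1  (0-jn J1 has e-setter on 2)
b1 stroke at I1  (J2 effort already set via bond 0)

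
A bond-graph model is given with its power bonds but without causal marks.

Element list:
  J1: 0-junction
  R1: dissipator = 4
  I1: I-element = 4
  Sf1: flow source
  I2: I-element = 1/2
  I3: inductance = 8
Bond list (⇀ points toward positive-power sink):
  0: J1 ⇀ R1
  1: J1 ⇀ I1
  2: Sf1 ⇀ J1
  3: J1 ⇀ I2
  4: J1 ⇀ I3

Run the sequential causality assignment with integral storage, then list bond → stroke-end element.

β0 →J1
β1 →I1
β2 →Sf1
β3 →I2
β4 →I3

b2 |Sf1  (Sf1 fixes flow; stroke at Sf1)
b1 |I1  (I1: I, integral causality)
b3 |I2  (prefer integral on I2)
b4 |I3  (I3: I, integral causality)
b0 |J1  (closing 0-jn rule on J1)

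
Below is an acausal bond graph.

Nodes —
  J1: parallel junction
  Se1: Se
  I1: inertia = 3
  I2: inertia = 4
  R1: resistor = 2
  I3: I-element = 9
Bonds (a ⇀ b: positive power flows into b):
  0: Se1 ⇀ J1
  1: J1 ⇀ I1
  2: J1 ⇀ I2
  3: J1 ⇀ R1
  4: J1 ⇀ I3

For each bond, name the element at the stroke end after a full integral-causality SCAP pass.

#0 stroke→J1  (Se1 (Se) sets effort on bond)
#1 stroke→I1  (common-e at J1 fixed by 0)
#2 stroke→I2  (common-e at J1 fixed by 0)
#3 stroke→R1  (J1: bond 0 brought effort, rest push out)
#4 stroke→I3  (J1 effort already set via bond 0)

b0 →J1
b1 →I1
b2 →I2
b3 →R1
b4 →I3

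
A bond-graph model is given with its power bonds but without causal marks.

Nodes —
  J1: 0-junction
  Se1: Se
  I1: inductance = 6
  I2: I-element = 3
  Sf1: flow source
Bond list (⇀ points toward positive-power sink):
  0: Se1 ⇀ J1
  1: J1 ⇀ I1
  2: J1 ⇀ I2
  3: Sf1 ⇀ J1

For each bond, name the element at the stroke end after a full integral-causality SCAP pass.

#0 stroke→J1
#1 stroke→I1
#2 stroke→I2
#3 stroke→Sf1

β0 stroke at J1  (Se1 fixes effort; stroke away)
β3 stroke at Sf1  (Sf1 (Sf) sets flow on bond)
β1 stroke at I1  (J1 effort already set via bond 0)
β2 stroke at I2  (0-jn J1 has e-setter on 0)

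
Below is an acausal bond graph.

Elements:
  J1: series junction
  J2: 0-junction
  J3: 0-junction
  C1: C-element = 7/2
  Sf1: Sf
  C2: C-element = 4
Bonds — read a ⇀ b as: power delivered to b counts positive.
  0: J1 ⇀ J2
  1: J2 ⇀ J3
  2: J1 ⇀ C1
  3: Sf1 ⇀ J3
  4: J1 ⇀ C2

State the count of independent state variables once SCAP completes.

#3 |Sf1  (Sf1 (Sf) sets flow on bond)
#1 |J3  (closing 0-jn rule on J3)
#0 |J2  (J2: last free bond brings effort in)
#2 |J1  (common-f at J1 fixed by 0)
#4 |J1  (J1: bond 0 brought flow, rest push out)

2  (C1, C2 all integral)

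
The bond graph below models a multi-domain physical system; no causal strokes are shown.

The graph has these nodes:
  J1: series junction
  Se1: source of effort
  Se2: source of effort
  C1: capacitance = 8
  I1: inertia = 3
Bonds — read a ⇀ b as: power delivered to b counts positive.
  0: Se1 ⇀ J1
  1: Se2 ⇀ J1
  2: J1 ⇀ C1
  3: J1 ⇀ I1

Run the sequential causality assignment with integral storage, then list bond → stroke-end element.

#0 |J1  (Se1 fixes effort; stroke away)
#1 |J1  (source Se2 imposes e)
#2 |J1  (prefer integral on C1)
#3 |I1  (J1 needs exactly one f-in)

b0 stroke→J1
b1 stroke→J1
b2 stroke→J1
b3 stroke→I1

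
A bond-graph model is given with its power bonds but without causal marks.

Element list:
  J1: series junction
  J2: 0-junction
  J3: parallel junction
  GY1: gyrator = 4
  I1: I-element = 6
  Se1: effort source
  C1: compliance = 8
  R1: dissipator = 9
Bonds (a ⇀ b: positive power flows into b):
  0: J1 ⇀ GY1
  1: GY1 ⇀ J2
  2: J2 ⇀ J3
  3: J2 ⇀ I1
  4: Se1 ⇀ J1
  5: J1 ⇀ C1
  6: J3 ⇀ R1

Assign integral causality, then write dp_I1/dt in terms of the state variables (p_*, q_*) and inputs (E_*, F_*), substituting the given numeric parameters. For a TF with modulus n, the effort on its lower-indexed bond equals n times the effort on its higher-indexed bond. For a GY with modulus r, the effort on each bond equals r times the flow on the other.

dp_I1/dt = 9*E_Se1/4 - 3*p_I1/2 - 9*q_C1/32

#4 stroke at J1  (Se1 fixes effort; stroke away)
#3 stroke at I1  (I1: I, integral causality)
#5 stroke at J1  (C1 outputs effort q/C1)
#0 stroke at GY1  (only one flow-in slot at J1)
#1 stroke at GY1  (GY1 both-in/both-out from 0)
#2 stroke at J2  (closing 0-jn rule on J2)
#6 stroke at J3  (J3 needs exactly one e-in)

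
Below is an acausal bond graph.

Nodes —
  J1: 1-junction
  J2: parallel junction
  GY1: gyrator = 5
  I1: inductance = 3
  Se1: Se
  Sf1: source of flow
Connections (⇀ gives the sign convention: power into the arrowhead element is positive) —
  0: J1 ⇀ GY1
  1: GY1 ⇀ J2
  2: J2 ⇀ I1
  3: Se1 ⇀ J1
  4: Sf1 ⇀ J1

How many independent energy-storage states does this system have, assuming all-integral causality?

1  (I1 all integral)

b3 →J1  (Se1 (Se) sets effort on bond)
b4 →Sf1  (source Sf1 imposes f)
b0 →J1  (J1 flow already set via bond 4)
b1 →J2  (GY GY1: same side as bond 0)
b2 →I1  (common-e at J2 fixed by 1)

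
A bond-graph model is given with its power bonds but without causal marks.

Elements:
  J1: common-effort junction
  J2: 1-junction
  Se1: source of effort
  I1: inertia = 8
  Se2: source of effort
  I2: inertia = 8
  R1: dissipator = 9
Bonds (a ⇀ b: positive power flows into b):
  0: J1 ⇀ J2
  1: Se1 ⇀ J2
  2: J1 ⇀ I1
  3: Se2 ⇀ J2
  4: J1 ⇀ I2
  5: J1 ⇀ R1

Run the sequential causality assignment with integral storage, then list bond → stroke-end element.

β1 →J2  (source Se1 imposes e)
β3 →J2  (Se2 fixes effort; stroke away)
β0 →J1  (J2 needs exactly one f-in)
β2 →I1  (J1: bond 0 brought effort, rest push out)
β4 →I2  (0-jn J1 has e-setter on 0)
β5 →R1  (common-e at J1 fixed by 0)

β0 stroke→J1
β1 stroke→J2
β2 stroke→I1
β3 stroke→J2
β4 stroke→I2
β5 stroke→R1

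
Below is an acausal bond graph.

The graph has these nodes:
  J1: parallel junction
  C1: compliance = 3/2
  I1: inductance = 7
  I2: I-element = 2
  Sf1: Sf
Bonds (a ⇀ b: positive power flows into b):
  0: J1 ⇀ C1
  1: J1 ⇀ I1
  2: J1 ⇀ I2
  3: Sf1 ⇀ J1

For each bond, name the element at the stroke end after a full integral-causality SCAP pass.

#3 stroke at Sf1  (Sf1 (Sf) sets flow on bond)
#0 stroke at J1  (prefer integral on C1)
#1 stroke at I1  (J1 effort already set via bond 0)
#2 stroke at I2  (J1 effort already set via bond 0)

b0 stroke at J1
b1 stroke at I1
b2 stroke at I2
b3 stroke at Sf1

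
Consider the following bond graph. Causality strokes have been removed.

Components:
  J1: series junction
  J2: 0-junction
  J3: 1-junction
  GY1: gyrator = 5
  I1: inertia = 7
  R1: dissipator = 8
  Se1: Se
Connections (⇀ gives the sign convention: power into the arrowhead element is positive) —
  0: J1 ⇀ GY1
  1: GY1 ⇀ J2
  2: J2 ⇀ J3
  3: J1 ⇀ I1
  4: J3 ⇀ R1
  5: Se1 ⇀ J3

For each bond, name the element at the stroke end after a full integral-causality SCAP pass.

β5 |J3  (Se1 (Se) sets effort on bond)
β3 |I1  (prefer integral on I1)
β0 |J1  (1-jn J1 has f-setter on 3)
β1 |J2  (GY GY1: same side as bond 0)
β2 |J3  (J2: bond 1 brought effort, rest push out)
β4 |R1  (J3: last free bond brings flow in)

b0 stroke→J1
b1 stroke→J2
b2 stroke→J3
b3 stroke→I1
b4 stroke→R1
b5 stroke→J3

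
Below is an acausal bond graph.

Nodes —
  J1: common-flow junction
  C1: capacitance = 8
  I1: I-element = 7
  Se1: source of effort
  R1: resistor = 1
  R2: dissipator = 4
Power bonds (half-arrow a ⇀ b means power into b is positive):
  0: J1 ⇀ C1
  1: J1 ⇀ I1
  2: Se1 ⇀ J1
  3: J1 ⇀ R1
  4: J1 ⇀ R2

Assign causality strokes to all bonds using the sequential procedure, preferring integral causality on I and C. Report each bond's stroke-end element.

β2 stroke at J1  (Se1: effort source, stroke at far end)
β0 stroke at J1  (C1 outputs effort q/C1)
β1 stroke at I1  (I1 integral (f out))
β3 stroke at J1  (1-jn J1 has f-setter on 1)
β4 stroke at J1  (common-f at J1 fixed by 1)

#0 |J1
#1 |I1
#2 |J1
#3 |J1
#4 |J1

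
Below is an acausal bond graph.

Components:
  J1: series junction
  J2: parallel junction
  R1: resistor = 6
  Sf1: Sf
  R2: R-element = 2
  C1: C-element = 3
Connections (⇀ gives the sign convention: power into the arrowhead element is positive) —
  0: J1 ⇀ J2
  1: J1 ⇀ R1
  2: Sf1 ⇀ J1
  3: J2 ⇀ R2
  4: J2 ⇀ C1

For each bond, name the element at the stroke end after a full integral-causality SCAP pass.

β0 stroke→J1
β1 stroke→J1
β2 stroke→Sf1
β3 stroke→R2
β4 stroke→J2

b2 |Sf1  (Sf1 fixes flow; stroke at Sf1)
b0 |J1  (1-jn J1 has f-setter on 2)
b1 |J1  (J1 flow already set via bond 2)
b4 |J2  (C1 integral (e out))
b3 |R2  (J2 effort already set via bond 4)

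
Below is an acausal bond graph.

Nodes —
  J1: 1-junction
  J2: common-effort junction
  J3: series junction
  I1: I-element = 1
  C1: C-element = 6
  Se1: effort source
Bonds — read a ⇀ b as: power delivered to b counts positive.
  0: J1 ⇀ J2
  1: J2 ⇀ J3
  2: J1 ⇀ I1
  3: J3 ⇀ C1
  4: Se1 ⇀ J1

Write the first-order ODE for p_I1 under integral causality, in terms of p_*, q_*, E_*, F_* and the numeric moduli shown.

bond 4 stroke→J1  (Se1 (Se) sets effort on bond)
bond 2 stroke→I1  (prefer integral on I1)
bond 0 stroke→J1  (J1 flow already set via bond 2)
bond 1 stroke→J2  (J2: last free bond brings effort in)
bond 3 stroke→J3  (common-f at J3 fixed by 1)

dp_I1/dt = E_Se1 - q_C1/6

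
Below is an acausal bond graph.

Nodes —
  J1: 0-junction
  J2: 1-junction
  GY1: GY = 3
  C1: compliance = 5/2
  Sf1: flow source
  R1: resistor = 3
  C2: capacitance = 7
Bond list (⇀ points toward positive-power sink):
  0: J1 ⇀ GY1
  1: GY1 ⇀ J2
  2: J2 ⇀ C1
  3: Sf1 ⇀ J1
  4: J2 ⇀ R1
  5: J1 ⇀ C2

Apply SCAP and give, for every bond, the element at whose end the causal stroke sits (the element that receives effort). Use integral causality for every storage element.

b0 stroke at GY1
b1 stroke at GY1
b2 stroke at J2
b3 stroke at Sf1
b4 stroke at J2
b5 stroke at J1

bond 3 →Sf1  (Sf1 fixes flow; stroke at Sf1)
bond 2 →J2  (C1 outputs effort q/C1)
bond 5 →J1  (C2 outputs effort q/C2)
bond 0 →GY1  (common-e at J1 fixed by 5)
bond 1 →GY1  (GY GY1: same side as bond 0)
bond 4 →J2  (J2 flow already set via bond 1)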